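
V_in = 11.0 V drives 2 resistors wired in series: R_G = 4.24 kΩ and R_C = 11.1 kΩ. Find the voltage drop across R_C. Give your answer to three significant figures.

ΣR = 4.24 + 11.1 = 15.34 kΩ.
By the voltage-divider rule, V = 11.0 × 11.10/15.34 = 7.960 V.

V ≈ 7.96 V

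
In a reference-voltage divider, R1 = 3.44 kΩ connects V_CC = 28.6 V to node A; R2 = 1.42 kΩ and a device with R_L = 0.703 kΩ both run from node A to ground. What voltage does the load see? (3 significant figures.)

V_out ≈ 3.44 V

R2 ‖ R_L = (1.42 × 0.703)/(1.42 + 0.703) = 0.4702 kΩ.
Now apply the divider: V_out = 28.6 × 0.1203 = 3.439 V.
(Unloaded it would be 8.36 V; the load pulls it down.)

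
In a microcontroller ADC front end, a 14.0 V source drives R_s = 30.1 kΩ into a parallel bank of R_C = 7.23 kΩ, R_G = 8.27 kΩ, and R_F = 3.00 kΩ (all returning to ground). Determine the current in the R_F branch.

I ≈ 0.248 mA

Combine the parallel branches: R_p = (1/7.23 + 1/8.27 + 1/3.00)⁻¹ = 1.688 kΩ.
V_A = 14.0 × 1.688/31.79 = 0.7432 V.
Branch current I = V_A/R_F = 0.7432/3.00 = 0.2477 mA.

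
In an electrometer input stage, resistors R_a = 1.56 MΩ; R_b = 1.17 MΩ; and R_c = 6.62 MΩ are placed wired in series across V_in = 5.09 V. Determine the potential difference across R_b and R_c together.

V ≈ 4.24 V

ΣR = 1.56 + 1.17 + 6.62 = 9.350 MΩ.
R_{R_b..R_c} = 1.17 + 6.62 = 7.790 MΩ.
By the voltage-divider rule, V = 5.09 × 7.790/9.350 = 4.241 V.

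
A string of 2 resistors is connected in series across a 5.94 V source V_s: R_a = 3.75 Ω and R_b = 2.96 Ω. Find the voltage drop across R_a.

ΣR = 3.75 + 2.96 = 6.710 Ω.
By the voltage-divider rule, V = 5.94 × 3.750/6.710 = 3.320 V.

V ≈ 3.32 V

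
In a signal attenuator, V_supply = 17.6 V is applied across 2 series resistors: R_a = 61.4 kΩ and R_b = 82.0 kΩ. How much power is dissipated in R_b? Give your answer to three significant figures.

The common current is I = 17.6/143.4 = 0.1227 mA.
V(R_b) = I·R = 10.06 V; P = V·I = 10.06 × 0.1227 = 1.235 mW.

P ≈ 1.24 mW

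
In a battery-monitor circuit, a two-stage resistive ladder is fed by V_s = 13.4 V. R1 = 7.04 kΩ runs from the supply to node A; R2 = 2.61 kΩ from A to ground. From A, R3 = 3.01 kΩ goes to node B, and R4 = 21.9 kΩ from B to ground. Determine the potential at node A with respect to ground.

V_A ≈ 3.37 V

Looking into the second stage from A: R3 + R4 = 24.91 kΩ appears in parallel with R2.
R2 ‖ (R3+R4) = 2.362 kΩ.
First divider: V_A = V_s · 2.362/(7.04 + 2.362) = 3.367 V.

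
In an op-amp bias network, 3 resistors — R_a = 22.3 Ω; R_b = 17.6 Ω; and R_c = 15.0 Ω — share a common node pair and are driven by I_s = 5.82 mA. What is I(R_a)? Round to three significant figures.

I ≈ 1.55 mA

ΣG = 1/22.3 + 1/17.6 + 1/15.0 = 0.1683.
By the current-divider rule, I = I_s · G_k/ΣG = 5.82 × 0.2664 = 1.550 mA.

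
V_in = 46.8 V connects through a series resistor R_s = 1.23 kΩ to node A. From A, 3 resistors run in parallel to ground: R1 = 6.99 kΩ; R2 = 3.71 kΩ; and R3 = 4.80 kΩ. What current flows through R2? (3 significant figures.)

Parallel bank: R_p = 1/(1/6.99 + 1/3.71 + 1/4.80) = 1.610 kΩ.
V_A by voltage divider: V_A = 46.8 × 1.610/(1.23 + 1.610) = 26.53 V.
Branch current I = V_A/R2 = 26.53/3.71 = 7.152 mA.

I ≈ 7.15 mA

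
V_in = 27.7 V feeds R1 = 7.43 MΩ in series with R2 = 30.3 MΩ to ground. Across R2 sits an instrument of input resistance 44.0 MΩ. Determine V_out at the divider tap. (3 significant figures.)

V_out ≈ 19.6 V

The load sits in parallel with R2, giving an effective lower resistance R2' = R2·R_L/(R2+R_L) = 17.94 MΩ.
Voltage divider with the loaded lower leg: V_out = 27.7 × 17.94/(7.43 + 17.94) = 27.7 × 0.7072 = 19.59 V.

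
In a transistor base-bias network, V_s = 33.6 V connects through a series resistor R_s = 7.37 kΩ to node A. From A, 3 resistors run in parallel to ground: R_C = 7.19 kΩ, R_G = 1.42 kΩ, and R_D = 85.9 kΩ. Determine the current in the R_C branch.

Equivalent of the parallel group: R_p = 1.170 kΩ.
V_A by voltage divider: V_A = 33.6 × 1.170/(7.37 + 1.170) = 4.602 V.
Branch current I = V_A/R_C = 4.602/7.19 = 0.6401 mA.

I ≈ 0.640 mA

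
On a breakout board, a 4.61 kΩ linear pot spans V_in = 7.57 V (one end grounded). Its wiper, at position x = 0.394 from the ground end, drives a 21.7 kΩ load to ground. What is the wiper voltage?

Split the track: R_lower = x·R_p = 1.816 kΩ, R_upper = (1−x)·R_p = 2.794 kΩ.
Lower segment in parallel with the load: 1.816 ‖ 21.7 = 1.676 kΩ.
Loaded-divider output: V_out = 7.57 × 0.3750 = 2.839 V.
(Unloaded: V_out = x·V_in = 2.98 V.)

V_out ≈ 2.84 V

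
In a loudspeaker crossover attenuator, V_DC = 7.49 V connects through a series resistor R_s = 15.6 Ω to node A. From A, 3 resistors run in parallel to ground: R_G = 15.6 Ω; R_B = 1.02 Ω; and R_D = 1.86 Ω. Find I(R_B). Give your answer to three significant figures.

Equivalent of the parallel group: R_p = 0.6321 Ω.
Node voltage V_A = V_DC · R_p/(R_s + R_p) = 7.49 × 0.03894 = 0.2917 V.
I(R_B) = V_A / R_B = 0.2917/1.02 = 0.2859 A.

I ≈ 0.286 A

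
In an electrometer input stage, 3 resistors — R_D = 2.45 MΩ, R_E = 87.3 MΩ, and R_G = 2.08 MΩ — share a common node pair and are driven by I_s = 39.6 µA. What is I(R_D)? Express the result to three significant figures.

I ≈ 18.0 µA

Total conductance ΣG = 1/2.45 + 1/87.3 + 1/2.08 = 0.9004 (units of 1/MΩ).
By the current-divider rule, I = I_s · G_k/ΣG = 39.6 × 0.4533 = 17.95 µA.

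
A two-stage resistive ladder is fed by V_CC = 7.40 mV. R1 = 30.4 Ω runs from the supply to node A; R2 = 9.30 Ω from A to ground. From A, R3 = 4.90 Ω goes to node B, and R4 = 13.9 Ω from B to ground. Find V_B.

Looking into the second stage from A: R3 + R4 = 18.80 Ω appears in parallel with R2.
R2 ‖ (R3+R4) = 6.222 Ω.
So V_A = 7.40 × 0.1699 = 1.257 mV.
Stage 2 is unloaded, so V_B = V_A · R4/(R3+R4) = 1.257 × 13.9/18.80 = 0.9296 mV.

V_B ≈ 0.930 mV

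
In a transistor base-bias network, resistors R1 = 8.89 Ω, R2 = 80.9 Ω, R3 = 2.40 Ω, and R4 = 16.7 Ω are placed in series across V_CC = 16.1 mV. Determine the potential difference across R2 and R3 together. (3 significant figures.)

V ≈ 12.3 mV

Series total: ΣR = 8.89 + 80.9 + 2.40 + 16.7 = 108.9 Ω.
R_{R2..R3} = 80.9 + 2.40 = 83.30 Ω.
By the voltage-divider rule, V = 16.1 × 83.30/108.9 = 12.32 mV.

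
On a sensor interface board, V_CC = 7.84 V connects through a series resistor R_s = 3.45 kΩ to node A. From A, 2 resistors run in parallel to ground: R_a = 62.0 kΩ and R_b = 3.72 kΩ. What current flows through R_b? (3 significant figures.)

Parallel bank: R_p = 1/(1/62.0 + 1/3.72) = 3.509 kΩ.
V_A = 7.84 × 3.509/6.959 = 3.953 V.
Branch current I = V_A/R_b = 3.953/3.72 = 1.063 mA.

I ≈ 1.06 mA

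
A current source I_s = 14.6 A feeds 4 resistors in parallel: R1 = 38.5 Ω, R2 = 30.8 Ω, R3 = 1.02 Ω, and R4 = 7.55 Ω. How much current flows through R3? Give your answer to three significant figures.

ΣG = 1/38.5 + 1/30.8 + 1/1.02 + 1/7.55 = 1.171.
Current divider: I(R3) = I_s · G_k/ΣG = 14.6 × (0.9804/1.171) = 14.6 × 0.8370 = 12.22 A.

I ≈ 12.2 A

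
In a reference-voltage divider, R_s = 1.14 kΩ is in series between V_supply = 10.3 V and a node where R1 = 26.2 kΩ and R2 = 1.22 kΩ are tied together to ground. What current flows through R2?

I ≈ 4.27 mA

Parallel bank: R_p = 1/(1/26.2 + 1/1.22) = 1.166 kΩ.
Node voltage V_A = V_supply · R_p/(R_s + R_p) = 10.3 × 0.5056 = 5.207 V.
I(R2) = V_A / R2 = 5.207/1.22 = 4.268 mA.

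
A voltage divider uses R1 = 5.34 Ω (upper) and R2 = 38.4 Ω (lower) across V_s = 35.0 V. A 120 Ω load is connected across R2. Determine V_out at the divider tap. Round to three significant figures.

The load sits in parallel with R2, giving an effective lower resistance R2' = R2·R_L/(R2+R_L) = 29.09 Ω.
Voltage divider with the loaded lower leg: V_out = 35.0 × 29.09/(5.34 + 29.09) = 35.0 × 0.8449 = 29.57 V.

V_out ≈ 29.6 V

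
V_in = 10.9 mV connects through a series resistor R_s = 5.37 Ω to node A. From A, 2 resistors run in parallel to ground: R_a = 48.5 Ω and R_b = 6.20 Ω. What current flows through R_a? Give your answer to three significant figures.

I ≈ 0.114 mA

Parallel bank: R_p = 1/(1/48.5 + 1/6.20) = 5.497 Ω.
V_A by voltage divider: V_A = 10.9 × 5.497/(5.37 + 5.497) = 5.514 mV.
I(R_a) = V_A / R_a = 5.514/48.5 = 0.1137 mA.
(Equivalently: I_total = 1.003 mA, then current-divider fraction G_k/ΣG = 0.1133.)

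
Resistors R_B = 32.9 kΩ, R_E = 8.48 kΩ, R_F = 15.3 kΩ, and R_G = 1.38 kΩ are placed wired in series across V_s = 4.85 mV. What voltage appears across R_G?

Total series resistance ΣR = 32.9 + 8.48 + 15.3 + 1.38 = 58.06 kΩ.
Voltage divider: V = V_s · (1.380 / 58.06) = 4.85 × 0.02377 = 0.1153 mV.

V ≈ 0.115 mV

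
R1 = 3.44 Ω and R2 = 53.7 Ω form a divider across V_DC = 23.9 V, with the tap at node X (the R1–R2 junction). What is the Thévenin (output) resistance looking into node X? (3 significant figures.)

With V_DC suppressed (replaced by a short), R_th = R1 ‖ R2 = (3.440 × 53.7)/(3.440 + 53.7) = 3.233 Ω.

R_th ≈ 3.23 Ω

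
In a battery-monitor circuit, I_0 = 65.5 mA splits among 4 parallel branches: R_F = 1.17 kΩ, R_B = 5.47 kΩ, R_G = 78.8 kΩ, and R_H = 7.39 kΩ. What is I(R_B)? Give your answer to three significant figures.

I ≈ 10.1 mA

ΣG = 1/1.17 + 1/5.47 + 1/78.8 + 1/7.39 = 1.186.
R_B takes the fraction G_k/ΣG = 0.1828/1.186 = 0.1542, so I = 65.5 × 0.1542 = 10.10 mA.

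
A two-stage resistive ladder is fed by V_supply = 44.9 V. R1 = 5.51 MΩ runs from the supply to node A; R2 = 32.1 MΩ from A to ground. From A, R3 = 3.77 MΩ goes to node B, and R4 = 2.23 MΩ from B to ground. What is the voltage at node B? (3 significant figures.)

The second stage (R3 + R4 = 6.000 MΩ) loads node A in parallel with R2.
Effective lower resistance at A: R2 ‖ 6.000 = 5.055 MΩ.
V_A = 44.9 × 5.055/(5.51 + 5.055) = 21.48 V.
Stage 2 is unloaded, so V_B = V_A · R4/(R3+R4) = 21.48 × 2.23/6.000 = 7.985 V.

V_B ≈ 7.98 V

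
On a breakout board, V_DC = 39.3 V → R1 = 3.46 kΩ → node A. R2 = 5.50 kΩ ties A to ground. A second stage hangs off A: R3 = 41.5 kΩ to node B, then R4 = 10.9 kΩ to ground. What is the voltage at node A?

Node A sees R2 in parallel with the series input of stage 2, R3 + R4 = 52.40 kΩ.
R2 ‖ (R3+R4) = 4.978 kΩ.
So V_A = 39.3 × 0.5899 = 23.18 V.

V_A ≈ 23.2 V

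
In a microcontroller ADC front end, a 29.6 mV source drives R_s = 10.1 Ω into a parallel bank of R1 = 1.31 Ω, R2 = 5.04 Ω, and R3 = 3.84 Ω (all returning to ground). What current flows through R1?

Equivalent of the parallel group: R_p = 0.8182 Ω.
V_A by voltage divider: V_A = 29.6 × 0.8182/(10.1 + 0.8182) = 2.218 mV.
Branch current I = V_A/R1 = 2.218/1.31 = 1.693 mA.

I ≈ 1.69 mA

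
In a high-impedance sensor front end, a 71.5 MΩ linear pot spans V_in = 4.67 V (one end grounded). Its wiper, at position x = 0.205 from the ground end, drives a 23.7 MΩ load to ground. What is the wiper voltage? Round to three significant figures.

V_out ≈ 0.642 V

Split the track: R_lower = x·R_p = 14.66 MΩ, R_upper = (1−x)·R_p = 56.84 MΩ.
(x·R_p) ‖ R_L = 9.056 MΩ.
V_out = 4.67 × 9.056/(56.84 + 9.056) = 0.6418 V.
(Unloaded: V_out = x·V_in = 0.957 V.)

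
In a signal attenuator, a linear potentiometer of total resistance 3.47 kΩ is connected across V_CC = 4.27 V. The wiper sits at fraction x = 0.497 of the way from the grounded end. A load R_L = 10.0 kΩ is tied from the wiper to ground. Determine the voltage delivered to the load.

The pot divides into 1.745 kΩ above the wiper and 1.725 kΩ below.
Lower segment in parallel with the load: 1.725 ‖ 10.0 = 1.471 kΩ.
V_out = 4.27 × 1.471/(1.745 + 1.471) = 1.953 V.
(Unloaded: V_out = x·V_CC = 2.12 V.)

V_out ≈ 1.95 V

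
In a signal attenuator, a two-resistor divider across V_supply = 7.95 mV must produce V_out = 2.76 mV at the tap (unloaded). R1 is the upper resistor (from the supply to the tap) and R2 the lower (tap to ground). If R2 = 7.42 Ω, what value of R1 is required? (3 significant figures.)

V_out/V_supply = R2/(R1+R2) = 0.3472.
R1 = R2·(1/k − 1) = 7.42 × 1.880 = 13.95 Ω.

R1 ≈ 14.0 Ω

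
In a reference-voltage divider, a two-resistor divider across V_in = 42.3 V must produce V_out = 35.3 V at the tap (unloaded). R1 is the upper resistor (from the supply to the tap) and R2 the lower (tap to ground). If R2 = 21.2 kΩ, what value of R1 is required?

R1 ≈ 4.20 kΩ

The divider ratio is R2/(R1+R2) = 35.3/42.3 = 0.8345.
Rearranging, R1 = R2·(1−k)/k = 21.2 × 0.1983 = 4.204 kΩ.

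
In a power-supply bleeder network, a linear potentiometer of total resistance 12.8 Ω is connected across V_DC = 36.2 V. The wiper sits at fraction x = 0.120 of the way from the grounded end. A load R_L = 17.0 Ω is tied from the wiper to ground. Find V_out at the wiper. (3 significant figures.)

Split the track: R_lower = x·R_p = 1.536 Ω, R_upper = (1−x)·R_p = 11.26 Ω.
(x·R_p) ‖ R_L = 1.409 Ω.
V_out = 36.2 × 1.409/(11.26 + 1.409) = 4.024 V.

V_out ≈ 4.02 V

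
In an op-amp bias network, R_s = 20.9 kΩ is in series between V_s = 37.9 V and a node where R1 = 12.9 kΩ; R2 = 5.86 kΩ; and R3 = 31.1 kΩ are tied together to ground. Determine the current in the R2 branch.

I ≈ 0.943 mA

Parallel bank: R_p = 1/(1/12.9 + 1/5.86 + 1/31.1) = 3.567 kΩ.
Node voltage V_A = V_s · R_p/(R_s + R_p) = 37.9 × 0.1458 = 5.526 V.
Branch current I = V_A/R2 = 5.526/5.86 = 0.9430 mA.
(Equivalently: I_total = 1.549 mA, then current-divider fraction G_k/ΣG = 0.6088.)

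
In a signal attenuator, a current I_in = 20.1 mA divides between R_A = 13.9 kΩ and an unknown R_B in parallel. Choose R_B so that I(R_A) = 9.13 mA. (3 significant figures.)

In a two-way split, I_A/I_in = R_B/(R_A + R_B).
With f = 0.4542, R_B = R_A · f/(1−f) = 13.9 × 0.8323 = 11.57 kΩ.

R_B ≈ 11.6 kΩ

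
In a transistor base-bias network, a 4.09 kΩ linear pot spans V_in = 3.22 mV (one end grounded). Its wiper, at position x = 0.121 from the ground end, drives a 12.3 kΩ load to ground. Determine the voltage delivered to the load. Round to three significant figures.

V_out ≈ 0.376 mV

Split the track: R_lower = x·R_p = 0.4949 kΩ, R_upper = (1−x)·R_p = 3.595 kΩ.
Lower segment in parallel with the load: 0.4949 ‖ 12.3 = 0.4757 kΩ.
V_out = 3.22 × 0.4757/(3.595 + 0.4757) = 0.3763 mV.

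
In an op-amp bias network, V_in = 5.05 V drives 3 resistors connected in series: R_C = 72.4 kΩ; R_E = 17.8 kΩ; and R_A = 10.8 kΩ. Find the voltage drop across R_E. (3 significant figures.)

V ≈ 0.890 V

Total series resistance ΣR = 72.4 + 17.8 + 10.8 = 101.0 kΩ.
V = V_in · R/ΣR = 5.05 × 0.1762 = 0.8900 V.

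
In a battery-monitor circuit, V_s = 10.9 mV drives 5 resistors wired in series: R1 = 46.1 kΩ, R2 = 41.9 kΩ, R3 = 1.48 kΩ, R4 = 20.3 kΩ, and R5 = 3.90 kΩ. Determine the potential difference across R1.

Total series resistance ΣR = 46.1 + 41.9 + 1.48 + 20.3 + 3.90 = 113.7 kΩ.
Voltage divider: V = V_s · (46.10 / 113.7) = 10.9 × 0.4055 = 4.420 mV.

V ≈ 4.42 mV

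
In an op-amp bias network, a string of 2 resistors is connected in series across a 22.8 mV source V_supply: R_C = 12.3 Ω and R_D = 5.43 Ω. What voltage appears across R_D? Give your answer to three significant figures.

Series total: ΣR = 12.3 + 5.43 = 17.73 Ω.
V = V_supply · R/ΣR = 22.8 × 0.3063 = 6.983 mV.

V ≈ 6.98 mV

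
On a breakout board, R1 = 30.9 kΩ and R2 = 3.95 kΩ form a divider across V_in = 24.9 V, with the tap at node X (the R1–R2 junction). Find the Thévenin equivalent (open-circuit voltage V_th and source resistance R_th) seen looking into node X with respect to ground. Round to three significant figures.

V_th ≈ 2.82 V, R_th ≈ 3.50 kΩ

With X open, the divider is unloaded: V_th = 24.9 × 3.95/34.85 = 2.822 V.
Looking into X with the source shorted: R_th = R1·R2/(R1+R2) = 30.90 × 3.95/34.85 = 3.502 kΩ.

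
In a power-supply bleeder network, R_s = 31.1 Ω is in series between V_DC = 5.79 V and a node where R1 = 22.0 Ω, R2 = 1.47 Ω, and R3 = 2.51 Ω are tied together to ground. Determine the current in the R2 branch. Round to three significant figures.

Combine the parallel branches: R_p = (1/22.0 + 1/1.47 + 1/2.51)⁻¹ = 0.8896 Ω.
V_A by voltage divider: V_A = 5.79 × 0.8896/(31.1 + 0.8896) = 0.1610 V.
I(R2) = V_A / R2 = 0.1610/1.47 = 0.1095 A.

I ≈ 0.110 A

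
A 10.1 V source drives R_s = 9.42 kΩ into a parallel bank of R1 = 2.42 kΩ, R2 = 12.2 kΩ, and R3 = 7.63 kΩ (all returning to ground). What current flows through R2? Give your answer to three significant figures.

I ≈ 0.120 mA

Equivalent of the parallel group: R_p = 1.597 kΩ.
Node voltage V_A = V_CC · R_p/(R_s + R_p) = 10.1 × 0.1449 = 1.464 V.
Branch current I = V_A/R2 = 1.464/12.2 = 0.1200 mA.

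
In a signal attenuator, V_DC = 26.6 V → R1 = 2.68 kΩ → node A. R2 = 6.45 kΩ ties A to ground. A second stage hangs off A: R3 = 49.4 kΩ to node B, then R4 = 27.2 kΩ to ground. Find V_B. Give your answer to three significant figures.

The second stage (R3 + R4 = 76.60 kΩ) loads node A in parallel with R2.
Effective lower resistance at A: R2 ‖ 76.60 = 5.949 kΩ.
So V_A = 26.6 × 0.6894 = 18.34 V.
V_B = V_A × 0.3551 = 6.512 V.

V_B ≈ 6.51 V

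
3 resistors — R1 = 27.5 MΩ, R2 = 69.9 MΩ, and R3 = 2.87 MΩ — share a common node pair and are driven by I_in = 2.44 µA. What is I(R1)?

I ≈ 0.222 µA

ΣG = 1/27.5 + 1/69.9 + 1/2.87 = 0.3991.
Current divider: I(R1) = I_in · G_k/ΣG = 2.44 × (0.03636/0.3991) = 2.44 × 0.09111 = 0.2223 µA.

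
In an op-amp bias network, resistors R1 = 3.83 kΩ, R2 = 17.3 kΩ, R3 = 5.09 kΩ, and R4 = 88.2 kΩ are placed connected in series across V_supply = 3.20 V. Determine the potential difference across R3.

ΣR = 3.83 + 17.3 + 5.09 + 88.2 = 114.4 kΩ.
By the voltage-divider rule, V = 3.20 × 5.090/114.4 = 0.1424 V.

V ≈ 0.142 V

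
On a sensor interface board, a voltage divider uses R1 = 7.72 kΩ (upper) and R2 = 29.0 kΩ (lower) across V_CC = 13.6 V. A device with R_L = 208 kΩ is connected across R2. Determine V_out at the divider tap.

V_out ≈ 10.4 V

R2 ‖ R_L = (29.0 × 208)/(29.0 + 208) = 25.45 kΩ.
Now apply the divider: V_out = 13.6 × 0.7673 = 10.43 V.
(Unloaded it would be 10.7 V; the load pulls it down.)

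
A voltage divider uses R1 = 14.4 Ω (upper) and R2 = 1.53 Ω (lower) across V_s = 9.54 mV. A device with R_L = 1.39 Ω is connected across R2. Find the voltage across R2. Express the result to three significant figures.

R2 ‖ R_L = (1.53 × 1.39)/(1.53 + 1.39) = 0.7283 Ω.
Then V_out = V_s · R2'/(R1 + R2') = 9.54 × 0.7283/15.13 = 0.4593 mV.

V_out ≈ 0.459 mV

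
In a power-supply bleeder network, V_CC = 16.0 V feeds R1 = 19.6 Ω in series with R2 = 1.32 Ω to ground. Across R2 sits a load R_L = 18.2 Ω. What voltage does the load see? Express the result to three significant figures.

The load sits in parallel with R2, giving an effective lower resistance R2' = R2·R_L/(R2+R_L) = 1.231 Ω.
Then V_out = V_CC · R2'/(R1 + R2') = 16.0 × 1.231/20.83 = 0.9453 V.

V_out ≈ 0.945 V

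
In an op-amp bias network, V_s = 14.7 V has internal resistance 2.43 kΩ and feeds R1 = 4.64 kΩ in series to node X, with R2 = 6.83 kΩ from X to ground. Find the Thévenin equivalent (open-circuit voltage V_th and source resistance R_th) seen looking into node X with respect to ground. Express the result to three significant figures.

R1' = 2.43 + 4.64 = 7.070 kΩ (source resistance + R1).
With X open, the divider is unloaded: V_th = 14.7 × 6.83/13.90 = 7.223 V.
Zeroing V_s shorts the top of R1' to ground, so R_th = R1' ‖ R2 = 3.474 kΩ.

V_th ≈ 7.22 V, R_th ≈ 3.47 kΩ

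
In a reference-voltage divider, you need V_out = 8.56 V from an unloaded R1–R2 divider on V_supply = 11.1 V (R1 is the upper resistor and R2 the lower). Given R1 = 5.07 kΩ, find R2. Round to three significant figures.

V_out/V_supply = R2/(R1+R2) = 0.7712.
So R2 = R1 · V_out/(V_supply − V_out) = 5.07 × 8.56/(11.1 − 8.56) = 5.07 × 3.370 = 17.09 kΩ.

R2 ≈ 17.1 kΩ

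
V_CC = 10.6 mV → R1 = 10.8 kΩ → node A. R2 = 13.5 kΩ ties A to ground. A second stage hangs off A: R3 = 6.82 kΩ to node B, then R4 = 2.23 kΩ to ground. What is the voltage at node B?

V_B ≈ 0.873 mV

Looking into the second stage from A: R3 + R4 = 9.050 kΩ appears in parallel with R2.
R2 ‖ (R3+R4) = 5.418 kΩ.
First divider: V_A = V_CC · 5.418/(10.8 + 5.418) = 3.541 mV.
Then the unloaded second divider: V_B = V_A × R4/(R3+R4) = 3.541 × 0.2464 = 0.8726 mV.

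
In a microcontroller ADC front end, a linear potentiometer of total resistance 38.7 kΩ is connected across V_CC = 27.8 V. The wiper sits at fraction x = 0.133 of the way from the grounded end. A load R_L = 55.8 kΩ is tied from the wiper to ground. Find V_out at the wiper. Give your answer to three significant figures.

Lower segment x·R_p = 5.147 kΩ; upper segment (1−x)·R_p = 33.55 kΩ.
(x·R_p) ‖ R_L = 4.712 kΩ.
Loaded-divider output: V_out = 27.8 × 0.1232 = 3.424 V.
(Unloaded: V_out = x·V_CC = 3.70 V.)

V_out ≈ 3.42 V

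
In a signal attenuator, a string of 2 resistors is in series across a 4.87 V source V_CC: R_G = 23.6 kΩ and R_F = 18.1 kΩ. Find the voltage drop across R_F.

Series total: ΣR = 23.6 + 18.1 = 41.70 kΩ.
Voltage divider: V = V_CC · (18.10 / 41.70) = 4.87 × 0.4341 = 2.114 V.

V ≈ 2.11 V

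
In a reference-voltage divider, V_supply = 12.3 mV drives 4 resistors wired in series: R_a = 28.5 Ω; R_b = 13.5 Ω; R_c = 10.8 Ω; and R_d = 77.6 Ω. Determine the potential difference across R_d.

ΣR = 28.5 + 13.5 + 10.8 + 77.6 = 130.4 Ω.
Voltage divider: V = V_supply · (77.60 / 130.4) = 12.3 × 0.5951 = 7.320 mV.

V ≈ 7.32 mV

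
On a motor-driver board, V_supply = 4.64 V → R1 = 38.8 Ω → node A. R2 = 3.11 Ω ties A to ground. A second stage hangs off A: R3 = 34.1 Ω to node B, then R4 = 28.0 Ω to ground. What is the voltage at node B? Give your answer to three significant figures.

V_B ≈ 0.148 V

Node A sees R2 in parallel with the series input of stage 2, R3 + R4 = 62.10 Ω.
R2 ‖ (R3+R4) = 2.962 Ω.
First divider: V_A = V_supply · 2.962/(38.8 + 2.962) = 0.3291 V.
Stage 2 is unloaded, so V_B = V_A · R4/(R3+R4) = 0.3291 × 28.0/62.10 = 0.1484 V.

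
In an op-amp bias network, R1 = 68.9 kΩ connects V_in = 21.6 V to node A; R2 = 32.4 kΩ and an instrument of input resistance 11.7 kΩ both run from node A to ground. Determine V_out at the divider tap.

V_out ≈ 2.40 V

The load sits in parallel with R2, giving an effective lower resistance R2' = R2·R_L/(R2+R_L) = 8.596 kΩ.
Voltage divider with the loaded lower leg: V_out = 21.6 × 8.596/(68.9 + 8.596) = 21.6 × 0.1109 = 2.396 V.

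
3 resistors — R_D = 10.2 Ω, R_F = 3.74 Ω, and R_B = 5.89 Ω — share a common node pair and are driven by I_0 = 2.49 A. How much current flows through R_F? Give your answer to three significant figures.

Total conductance ΣG = 1/10.2 + 1/3.74 + 1/5.89 = 0.5352 (units of 1/Ω).
By the current-divider rule, I = I_0 · G_k/ΣG = 2.49 × 0.4996 = 1.244 A.

I ≈ 1.24 A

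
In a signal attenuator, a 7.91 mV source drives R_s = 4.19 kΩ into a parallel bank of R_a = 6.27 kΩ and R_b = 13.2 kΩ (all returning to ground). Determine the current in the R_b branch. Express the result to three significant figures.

I ≈ 0.302 µA

Equivalent of the parallel group: R_p = 4.251 kΩ.
V_A = 7.91 × 4.251/8.441 = 3.984 mV.
Branch current I = V_A/R_b = 3.984/13.2 = 0.3018 µA.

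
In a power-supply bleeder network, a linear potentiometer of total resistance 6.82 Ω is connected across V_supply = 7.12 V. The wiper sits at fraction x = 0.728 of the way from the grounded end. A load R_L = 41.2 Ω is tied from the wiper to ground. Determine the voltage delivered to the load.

V_out ≈ 5.02 V

The pot divides into 1.855 Ω above the wiper and 4.965 Ω below.
R_L loads the lower segment: effective lower R = 4.431 Ω.
Loaded-divider output: V_out = 7.12 × 0.7049 = 5.019 V.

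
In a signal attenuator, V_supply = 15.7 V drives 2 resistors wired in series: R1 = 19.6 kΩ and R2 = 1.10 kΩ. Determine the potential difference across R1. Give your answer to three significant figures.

Series total: ΣR = 19.6 + 1.10 = 20.70 kΩ.
By the voltage-divider rule, V = 15.7 × 19.60/20.70 = 14.87 V.

V ≈ 14.9 V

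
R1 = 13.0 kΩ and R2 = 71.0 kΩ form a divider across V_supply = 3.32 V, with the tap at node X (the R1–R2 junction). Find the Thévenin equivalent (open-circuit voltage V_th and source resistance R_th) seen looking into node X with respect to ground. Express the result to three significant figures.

V_th ≈ 2.81 V, R_th ≈ 11.0 kΩ

V_th is the unloaded tap voltage: V_supply · R2/(R1+R2) = 3.32 × 0.8452 = 2.806 V.
Zeroing V_supply shorts the top of R1 to ground, so R_th = R1 ‖ R2 = 10.99 kΩ.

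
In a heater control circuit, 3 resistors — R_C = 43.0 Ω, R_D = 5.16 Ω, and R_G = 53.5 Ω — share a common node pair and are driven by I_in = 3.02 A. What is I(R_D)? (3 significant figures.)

ΣG = 1/43.0 + 1/5.16 + 1/53.5 = 0.2357.
By the current-divider rule, I = I_in · G_k/ΣG = 3.02 × 0.8221 = 2.483 A.

I ≈ 2.48 A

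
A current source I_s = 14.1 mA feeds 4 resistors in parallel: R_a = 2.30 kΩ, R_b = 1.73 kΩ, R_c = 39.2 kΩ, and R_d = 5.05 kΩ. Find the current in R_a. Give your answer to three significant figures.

Conductances: ΣG = 1/2.30 + 1/1.73 + 1/39.2 + 1/5.05 = 1.236 (1/kΩ).
By the current-divider rule, I = I_s · G_k/ΣG = 14.1 × 0.3517 = 4.959 mA.

I ≈ 4.96 mA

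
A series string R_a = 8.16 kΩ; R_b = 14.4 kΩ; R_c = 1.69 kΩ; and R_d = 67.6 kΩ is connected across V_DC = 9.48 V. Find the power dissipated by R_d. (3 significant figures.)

P ≈ 0.720 mW

The common current is I = 9.48/91.85 = 0.1032 mA.
P(R_d) = I²·R_d = (0.1032)² × 67.6 = 0.7201 mW.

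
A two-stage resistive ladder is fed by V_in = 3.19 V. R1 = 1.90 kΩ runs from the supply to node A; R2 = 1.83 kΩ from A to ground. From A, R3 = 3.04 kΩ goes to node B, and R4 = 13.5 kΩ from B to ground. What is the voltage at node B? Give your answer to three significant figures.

The second stage (R3 + R4 = 16.54 kΩ) loads node A in parallel with R2.
R2 ‖ (R3+R4) = 1.648 kΩ.
So V_A = 3.19 × 0.4644 = 1.482 V.
Then the unloaded second divider: V_B = V_A × R4/(R3+R4) = 1.482 × 0.8162 = 1.209 V.

V_B ≈ 1.21 V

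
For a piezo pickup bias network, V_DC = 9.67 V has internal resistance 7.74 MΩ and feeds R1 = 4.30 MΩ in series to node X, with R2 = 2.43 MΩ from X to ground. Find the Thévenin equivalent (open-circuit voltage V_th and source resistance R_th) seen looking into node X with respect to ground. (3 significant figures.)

V_th ≈ 1.62 V, R_th ≈ 2.02 MΩ

R1' = 7.74 + 4.30 = 12.04 MΩ (source resistance + R1).
With X open, the divider is unloaded: V_th = 9.67 × 2.43/14.47 = 1.624 V.
Zeroing V_DC shorts the top of R1' to ground, so R_th = R1' ‖ R2 = 2.022 MΩ.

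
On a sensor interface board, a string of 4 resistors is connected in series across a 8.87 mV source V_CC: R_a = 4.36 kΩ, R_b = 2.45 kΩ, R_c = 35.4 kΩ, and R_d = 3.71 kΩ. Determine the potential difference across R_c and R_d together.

V ≈ 7.55 mV

Total series resistance ΣR = 4.36 + 2.45 + 35.4 + 3.71 = 45.92 kΩ.
R_{R_c..R_d} = 35.4 + 3.71 = 39.11 kΩ.
Voltage divider: V = V_CC · (39.11 / 45.92) = 8.87 × 0.8517 = 7.555 mV.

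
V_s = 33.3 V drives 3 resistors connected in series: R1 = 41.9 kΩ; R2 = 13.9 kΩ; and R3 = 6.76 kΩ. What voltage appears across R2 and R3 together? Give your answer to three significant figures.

Series total: ΣR = 41.9 + 13.9 + 6.76 = 62.56 kΩ.
R_{R2..R3} = 13.9 + 6.76 = 20.66 kΩ.
V = V_s · R/ΣR = 33.3 × 0.3302 = 11.00 V.

V ≈ 11.0 V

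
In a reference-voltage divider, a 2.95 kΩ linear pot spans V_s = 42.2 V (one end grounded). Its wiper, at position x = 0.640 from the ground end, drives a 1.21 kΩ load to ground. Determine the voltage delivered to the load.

The pot divides into 1.062 kΩ above the wiper and 1.888 kΩ below.
Lower segment in parallel with the load: 1.888 ‖ 1.21 = 0.7374 kΩ.
V_out = 42.2 × 0.7374/(1.062 + 0.7374) = 17.29 V.

V_out ≈ 17.3 V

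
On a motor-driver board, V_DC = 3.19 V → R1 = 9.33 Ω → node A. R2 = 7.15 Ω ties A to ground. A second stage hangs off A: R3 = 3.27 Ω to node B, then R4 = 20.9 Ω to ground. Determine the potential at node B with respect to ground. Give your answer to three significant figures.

V_B ≈ 1.03 V

Node A sees R2 in parallel with the series input of stage 2, R3 + R4 = 24.17 Ω.
R2 ‖ (R3+R4) = 5.518 Ω.
V_A = 3.19 × 5.518/(9.33 + 5.518) = 1.185 V.
Then the unloaded second divider: V_B = V_A × R4/(R3+R4) = 1.185 × 0.8647 = 1.025 V.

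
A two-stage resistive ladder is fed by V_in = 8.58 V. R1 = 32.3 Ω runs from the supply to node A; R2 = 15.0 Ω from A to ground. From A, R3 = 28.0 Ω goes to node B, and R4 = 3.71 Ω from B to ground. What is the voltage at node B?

V_B ≈ 0.241 V

Node A sees R2 in parallel with the series input of stage 2, R3 + R4 = 31.71 Ω.
Effective lower resistance at A: R2 ‖ 31.71 = 10.18 Ω.
V_A = 8.58 × 10.18/(32.3 + 10.18) = 2.057 V.
Stage 2 is unloaded, so V_B = V_A · R4/(R3+R4) = 2.057 × 3.71/31.71 = 0.2406 V.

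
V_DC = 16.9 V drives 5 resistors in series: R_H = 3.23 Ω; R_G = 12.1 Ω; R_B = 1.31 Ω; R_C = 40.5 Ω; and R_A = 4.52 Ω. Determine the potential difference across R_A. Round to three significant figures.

V ≈ 1.24 V

ΣR = 3.23 + 12.1 + 1.31 + 40.5 + 4.52 = 61.66 Ω.
By the voltage-divider rule, V = 16.9 × 4.520/61.66 = 1.239 V.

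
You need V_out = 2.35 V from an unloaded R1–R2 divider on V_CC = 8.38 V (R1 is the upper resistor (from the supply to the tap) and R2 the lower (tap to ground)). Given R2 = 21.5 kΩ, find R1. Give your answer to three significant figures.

V_out/V_CC = R2/(R1+R2) = 0.2804.
R1 = R2·(1/k − 1) = 21.5 × 2.566 = 55.17 kΩ.

R1 ≈ 55.2 kΩ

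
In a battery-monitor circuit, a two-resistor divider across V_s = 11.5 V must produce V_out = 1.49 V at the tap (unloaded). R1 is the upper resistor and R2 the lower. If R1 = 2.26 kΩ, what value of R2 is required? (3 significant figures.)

V_out/V_s = R2/(R1+R2) = 0.1296.
R2 = R1 · 0.1296/(1 − 0.1296) = 0.3364 kΩ.

R2 ≈ 0.336 kΩ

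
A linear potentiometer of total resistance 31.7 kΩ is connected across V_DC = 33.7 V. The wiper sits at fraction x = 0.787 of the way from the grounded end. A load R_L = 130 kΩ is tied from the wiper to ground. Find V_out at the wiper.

V_out ≈ 25.5 V

Split the track: R_lower = x·R_p = 24.95 kΩ, R_upper = (1−x)·R_p = 6.752 kΩ.
R_L loads the lower segment: effective lower R = 20.93 kΩ.
Then V_out = V_DC · 20.93/(6.752 + 20.93) = 25.48 V.
(Unloaded: V_out = x·V_DC = 26.5 V.)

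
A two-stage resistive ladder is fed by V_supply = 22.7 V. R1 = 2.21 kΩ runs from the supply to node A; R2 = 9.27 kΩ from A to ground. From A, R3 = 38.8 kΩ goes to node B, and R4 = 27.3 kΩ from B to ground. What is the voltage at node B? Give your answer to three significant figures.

Node A sees R2 in parallel with the series input of stage 2, R3 + R4 = 66.10 kΩ.
R2 ‖ (R3+R4) = 8.130 kΩ.
First divider: V_A = V_supply · 8.130/(2.21 + 8.130) = 17.85 V.
V_B = V_A × 0.4130 = 7.371 V.

V_B ≈ 7.37 V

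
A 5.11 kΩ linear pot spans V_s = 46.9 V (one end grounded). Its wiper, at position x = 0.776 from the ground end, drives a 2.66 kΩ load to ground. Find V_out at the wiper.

V_out ≈ 27.3 V

Split the track: R_lower = x·R_p = 3.965 kΩ, R_upper = (1−x)·R_p = 1.145 kΩ.
Lower segment in parallel with the load: 3.965 ‖ 2.66 = 1.592 kΩ.
Then V_out = V_s · 1.592/(1.145 + 1.592) = 27.28 V.
(Unloaded: V_out = x·V_s = 36.4 V.)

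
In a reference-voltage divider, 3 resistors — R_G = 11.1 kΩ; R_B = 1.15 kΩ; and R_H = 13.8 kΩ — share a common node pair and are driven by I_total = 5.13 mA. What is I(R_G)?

Conductances: ΣG = 1/11.1 + 1/1.15 + 1/13.8 = 1.032 (1/kΩ).
Current divider: I(R_G) = I_total · G_k/ΣG = 5.13 × (0.09009/1.032) = 5.13 × 0.08729 = 0.4478 mA.

I ≈ 0.448 mA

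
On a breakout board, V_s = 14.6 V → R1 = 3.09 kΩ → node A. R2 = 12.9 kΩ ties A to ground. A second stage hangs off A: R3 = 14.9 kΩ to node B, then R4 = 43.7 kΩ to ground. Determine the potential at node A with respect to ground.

The second stage (R3 + R4 = 58.60 kΩ) loads node A in parallel with R2.
R2 ‖ (R3+R4) = 10.57 kΩ.
V_A = 14.6 × 10.57/(3.09 + 10.57) = 11.30 V.

V_A ≈ 11.3 V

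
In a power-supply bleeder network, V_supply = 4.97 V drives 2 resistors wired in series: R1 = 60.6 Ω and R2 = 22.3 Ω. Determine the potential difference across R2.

V ≈ 1.34 V

ΣR = 60.6 + 22.3 = 82.90 Ω.
By the voltage-divider rule, V = 4.97 × 22.30/82.90 = 1.337 V.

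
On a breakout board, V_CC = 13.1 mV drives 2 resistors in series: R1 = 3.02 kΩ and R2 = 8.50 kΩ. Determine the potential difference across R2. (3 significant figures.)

V ≈ 9.67 mV

Series total: ΣR = 3.02 + 8.50 = 11.52 kΩ.
By the voltage-divider rule, V = 13.1 × 8.500/11.52 = 9.666 mV.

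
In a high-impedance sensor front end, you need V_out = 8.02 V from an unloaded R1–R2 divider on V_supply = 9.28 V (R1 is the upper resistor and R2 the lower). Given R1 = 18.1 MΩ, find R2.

R2 ≈ 115 MΩ

Required fraction k = V_out/V_supply = 0.8642.
So R2 = R1 · V_out/(V_supply − V_out) = 18.1 × 8.02/(9.28 − 8.02) = 18.1 × 6.365 = 115.2 MΩ.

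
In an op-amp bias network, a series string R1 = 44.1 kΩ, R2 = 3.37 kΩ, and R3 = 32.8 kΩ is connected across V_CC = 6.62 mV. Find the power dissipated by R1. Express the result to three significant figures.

The common current is I = 6.62/80.27 = 0.08247 µA.
P(R1) = I²·R1 = (0.08247)² × 44.1 = 0.2999 nW.

P ≈ 0.300 nW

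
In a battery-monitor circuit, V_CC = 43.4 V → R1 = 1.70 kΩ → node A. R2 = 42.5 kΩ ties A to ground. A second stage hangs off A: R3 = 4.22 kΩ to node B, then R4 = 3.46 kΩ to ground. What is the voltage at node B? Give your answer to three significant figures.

Node A sees R2 in parallel with the series input of stage 2, R3 + R4 = 7.680 kΩ.
R2 ‖ (R3+R4) = 6.505 kΩ.
V_A = 43.4 × 6.505/(1.70 + 6.505) = 34.41 V.
V_B = V_A × 0.4505 = 15.50 V.

V_B ≈ 15.5 V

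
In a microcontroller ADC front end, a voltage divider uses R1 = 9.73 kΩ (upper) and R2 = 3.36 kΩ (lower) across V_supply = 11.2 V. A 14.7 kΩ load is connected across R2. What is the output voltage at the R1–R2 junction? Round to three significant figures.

V_out ≈ 2.46 V

R2 ‖ R_L = (3.36 × 14.7)/(3.36 + 14.7) = 2.735 kΩ.
Voltage divider with the loaded lower leg: V_out = 11.2 × 2.735/(9.73 + 2.735) = 11.2 × 0.2194 = 2.457 V.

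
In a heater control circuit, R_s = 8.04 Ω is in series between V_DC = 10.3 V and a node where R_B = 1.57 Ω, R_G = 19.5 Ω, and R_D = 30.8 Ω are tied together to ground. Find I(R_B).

I ≈ 0.966 A

Combine the parallel branches: R_p = (1/1.57 + 1/19.5 + 1/30.8)⁻¹ = 1.388 Ω.
V_A = 10.3 × 1.388/9.428 = 1.516 V.
I(R_B) = V_A / R_B = 1.516/1.57 = 0.9656 A.
(Equivalently: I_total = 1.093 A, then current-divider fraction G_k/ΣG = 0.8838.)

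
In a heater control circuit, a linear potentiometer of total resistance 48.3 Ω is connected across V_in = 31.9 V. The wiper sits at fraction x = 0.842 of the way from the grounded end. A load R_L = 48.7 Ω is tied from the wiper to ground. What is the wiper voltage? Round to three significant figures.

V_out ≈ 23.7 V

The pot divides into 7.631 Ω above the wiper and 40.67 Ω below.
Lower segment in parallel with the load: 40.67 ‖ 48.7 = 22.16 Ω.
V_out = 31.9 × 22.16/(7.631 + 22.16) = 23.73 V.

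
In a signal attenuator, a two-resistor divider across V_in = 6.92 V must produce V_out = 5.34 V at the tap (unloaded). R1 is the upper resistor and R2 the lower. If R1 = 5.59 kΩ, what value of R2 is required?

R2 ≈ 18.9 kΩ

V_out/V_in = R2/(R1+R2) = 0.7717.
Rearranging, R2 = R1·k/(1−k) = 5.59 × 3.380 = 18.89 kΩ.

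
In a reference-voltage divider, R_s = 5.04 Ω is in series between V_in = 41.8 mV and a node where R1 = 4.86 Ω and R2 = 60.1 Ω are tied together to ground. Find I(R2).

Combine the parallel branches: R_p = (1/4.86 + 1/60.1)⁻¹ = 4.496 Ω.
V_A = 41.8 × 4.496/9.536 = 19.71 mV.
Branch current I = V_A/R2 = 19.71/60.1 = 0.3279 mA.

I ≈ 0.328 mA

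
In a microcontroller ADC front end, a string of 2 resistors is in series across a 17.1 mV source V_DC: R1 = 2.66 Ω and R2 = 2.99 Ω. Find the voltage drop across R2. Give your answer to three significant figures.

V ≈ 9.05 mV

Series total: ΣR = 2.66 + 2.99 = 5.650 Ω.
By the voltage-divider rule, V = 17.1 × 2.990/5.650 = 9.049 mV.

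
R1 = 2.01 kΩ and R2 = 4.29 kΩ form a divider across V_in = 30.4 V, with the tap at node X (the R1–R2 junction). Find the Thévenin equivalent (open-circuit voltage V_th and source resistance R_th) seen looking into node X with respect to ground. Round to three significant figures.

Open-circuit (no load on X): V_th = V_in · R2/(R1 + R2) = 30.4 × 4.29/(2.010 + 4.29) = 20.70 V.
Zeroing V_in shorts the top of R1 to ground, so R_th = R1 ‖ R2 = 1.369 kΩ.

V_th ≈ 20.7 V, R_th ≈ 1.37 kΩ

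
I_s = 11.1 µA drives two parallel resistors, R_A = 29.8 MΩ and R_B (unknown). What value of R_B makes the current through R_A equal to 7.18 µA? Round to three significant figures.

R_B ≈ 54.6 MΩ

In a two-way split, I_A/I_s = R_B/(R_A + R_B).
7.18/11.1 = R_B/(R_A + R_B) → R_B = R_A · (0.6468)/(1 − 0.6468) = 29.8 × 1.832 = 54.58 MΩ.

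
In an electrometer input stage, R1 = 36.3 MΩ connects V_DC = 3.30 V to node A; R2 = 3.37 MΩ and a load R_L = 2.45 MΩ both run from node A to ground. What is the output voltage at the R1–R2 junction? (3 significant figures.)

V_out ≈ 0.124 V

First combine the lower leg with the load: R2 ‖ R_L = 1.419 MΩ.
Now apply the divider: V_out = 3.30 × 0.03761 = 0.1241 V.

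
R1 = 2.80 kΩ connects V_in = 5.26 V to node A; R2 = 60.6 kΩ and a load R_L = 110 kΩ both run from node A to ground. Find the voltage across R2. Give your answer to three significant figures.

First combine the lower leg with the load: R2 ‖ R_L = 39.07 kΩ.
Voltage divider with the loaded lower leg: V_out = 5.26 × 39.07/(2.80 + 39.07) = 5.26 × 0.9331 = 4.908 V.

V_out ≈ 4.91 V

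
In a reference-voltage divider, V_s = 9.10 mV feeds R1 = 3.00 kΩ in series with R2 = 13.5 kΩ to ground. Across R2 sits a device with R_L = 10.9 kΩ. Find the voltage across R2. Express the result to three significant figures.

V_out ≈ 6.08 mV

R2 ‖ R_L = (13.5 × 10.9)/(13.5 + 10.9) = 6.031 kΩ.
Now apply the divider: V_out = 9.10 × 0.6678 = 6.077 mV.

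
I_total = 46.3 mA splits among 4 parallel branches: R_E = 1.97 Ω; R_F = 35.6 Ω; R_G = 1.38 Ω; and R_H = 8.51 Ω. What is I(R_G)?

Total conductance ΣG = 1/1.97 + 1/35.6 + 1/1.38 + 1/8.51 = 1.378 (units of 1/Ω).
Current divider: I(R_G) = I_total · G_k/ΣG = 46.3 × (0.7246/1.378) = 46.3 × 0.5259 = 24.35 mA.

I ≈ 24.4 mA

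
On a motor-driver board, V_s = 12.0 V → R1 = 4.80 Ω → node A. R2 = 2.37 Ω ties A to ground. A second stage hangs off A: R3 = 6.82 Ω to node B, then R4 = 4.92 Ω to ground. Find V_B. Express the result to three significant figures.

The second stage (R3 + R4 = 11.74 Ω) loads node A in parallel with R2.
R2 ‖ (R3+R4) = 1.972 Ω.
First divider: V_A = V_s · 1.972/(4.80 + 1.972) = 3.494 V.
Then the unloaded second divider: V_B = V_A × R4/(R3+R4) = 3.494 × 0.4191 = 1.464 V.

V_B ≈ 1.46 V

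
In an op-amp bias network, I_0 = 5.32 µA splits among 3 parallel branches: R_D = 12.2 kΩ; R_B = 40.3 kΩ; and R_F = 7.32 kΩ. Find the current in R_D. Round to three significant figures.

ΣG = 1/12.2 + 1/40.3 + 1/7.32 = 0.2434.
Current divider: I(R_D) = I_0 · G_k/ΣG = 5.32 × (0.08197/0.2434) = 5.32 × 0.3368 = 1.792 µA.

I ≈ 1.79 µA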